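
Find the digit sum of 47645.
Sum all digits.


4 + 7 + 6 + 4 + 5 = 26


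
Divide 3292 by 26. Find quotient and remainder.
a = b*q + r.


3292 = 26 * 126 + 16
Check: 3276 + 16 = 3292

q = 126, r = 16


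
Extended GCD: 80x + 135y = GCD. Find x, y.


Tabular extended Euclidean (each row: r = 80*s + 135*t):
r=80, s=1, t=0
r=135, s=0, t=1
q=0: r=80, s=1, t=0   [80*(1) + 135*(0) = 80]
q=1: r=55, s=-1, t=1   [80*(-1) + 135*(1) = 55]
q=1: r=25, s=2, t=-1   [80*(2) + 135*(-1) = 25]
q=2: r=5, s=-5, t=3   [80*(-5) + 135*(3) = 5]
q=5: r=0, s=27, t=-16   [80*(27) + 135*(-16) = 0]
GCD = 5; from the row with r=5: x=-5, y=3
Check: 80*(-5) + 135*(3) = -400 + 405 = 5

GCD = 5, x = -5, y = 3


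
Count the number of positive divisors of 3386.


3386 = 2^1 × 1693^1
d(3386) = (1+1) × (1+1) = 4

4 divisors


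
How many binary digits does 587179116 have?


587179116 in base 2 = 100010111111111010010001101100
Number of digits = 30

30 digits (base 2)


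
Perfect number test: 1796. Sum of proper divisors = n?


Proper divisors of 1796: 1, 2, 4, 449, 898
Sum = 1 + 2 + 4 + 449 + 898 = 1354

No, 1796 is not perfect (1354 ≠ 1796)


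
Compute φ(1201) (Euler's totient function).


1201 = 1201
Prime factors: 1201
φ(1201) = 1201 × (1-1/1201)
= 1201 × 1200/1201 = 1200

φ(1201) = 1200


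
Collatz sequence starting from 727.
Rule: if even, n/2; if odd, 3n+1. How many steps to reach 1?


727 → 2182 → 1091 → 3274 → 1637 → 4912 → 2456 → 1228 → 614 → 307 → 922 → 461 → 1384 → 692 → 346 → 173 → 520 → 260 → 130 → 65 → 196 → 98 → 49 → 148 → 74 → 37 → 112 → 56 → 28 → 14 → 7 → 22 → 11 → 34 → 17 → 52 → 26 → 13 → 40 → 20 → 10 → 5 → 16 → 8 → 4 → 2 → 1
Total steps = 46

46 steps


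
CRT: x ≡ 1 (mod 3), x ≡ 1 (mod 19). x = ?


M = 3*19 = 57
M1 = M/3 = 19, M2 = M/19 = 3
M1^(-1) mod 3 = 1, M2^(-1) mod 19 = 13
x = 1*19*1 + 1*3*13 = 58
58 mod 57 = 1
Check: 1 mod 3 = 1 ✓, 1 mod 19 = 1 ✓

x ≡ 1 (mod 57)


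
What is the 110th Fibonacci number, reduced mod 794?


F(k) mod 794 for k=1..110:
1, 1, 2, 3, 5, 8, 13, 21, 34, 55, 89, 144, 233, 377, 610, 193, 9, 202, 211, 413, 624, 243, 73, 316, 389, 705, 300, 211, 511, 722, 439, 367, 12, 379, 391, 770, 367, 343, 710, 259, 175, 434, 609, 249, 64, 313, 377, 690, 273, 169, 442, 611, 259, 76, 335, 411, 746, 363, 315, 678, 199, 83, 282, 365, 647, 218, 71, 289, 360, 649, 215, 70, 285, 355, 640, 201, 47, 248, 295, 543, 44, 587, 631, 424, 261, 685, 152, 43, 195, 238, 433, 671, 310, 187, 497, 684, 387, 277, 664, 147, 17, 164, 181, 345, 526, 77, 603, 680, 489, 375
F(110) mod 794 = 375


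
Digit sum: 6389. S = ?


6 + 3 + 8 + 9 = 26


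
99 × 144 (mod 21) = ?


99 × 144 = 14256
14256 mod 21 = 18


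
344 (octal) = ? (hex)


344 (base 8) = 228 (decimal)
228 (decimal) = E4 (base 16)


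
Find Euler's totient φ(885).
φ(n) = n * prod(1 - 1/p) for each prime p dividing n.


885 = 3 × 5 × 59
Prime factors: 3, 5, 59
φ(885) = 885 × (1-1/3) × (1-1/5) × (1-1/59)
= 885 × 2/3 × 4/5 × 58/59 = 464

φ(885) = 464


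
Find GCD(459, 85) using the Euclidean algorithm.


459 = 5 * 85 + 34
85 = 2 * 34 + 17
34 = 2 * 17 + 0
GCD = 17


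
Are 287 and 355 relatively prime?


Euclidean algorithm:
355 = 1 * 287 + 68
287 = 4 * 68 + 15
68 = 4 * 15 + 8
15 = 1 * 8 + 7
8 = 1 * 7 + 1
7 = 7 * 1 + 0
GCD(287, 355) = 1

Yes, coprime (GCD = 1)


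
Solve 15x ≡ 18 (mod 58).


GCD(15, 58) = 1, unique solution
a^(-1) mod 58 = 31
x = 31 * 18 mod 58 = 36

x ≡ 36 (mod 58)


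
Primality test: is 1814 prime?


1814 / 2 = 907 (exact division)
1814 is NOT prime.

No, 1814 is not prime


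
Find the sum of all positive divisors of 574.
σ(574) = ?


Divisors of 574: 1, 2, 7, 14, 41, 82, 287, 574
Sum = 1 + 2 + 7 + 14 + 41 + 82 + 287 + 574 = 1008

σ(574) = 1008


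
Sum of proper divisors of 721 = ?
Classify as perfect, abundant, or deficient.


Proper divisors: 1, 7, 103
Sum = 1 + 7 + 103 = 111
111 < 721 → deficient

s(721) = 111 (deficient)


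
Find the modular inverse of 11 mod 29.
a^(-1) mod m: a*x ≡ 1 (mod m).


Use the extended Euclidean algorithm on (29, 11); each row r = 29*s + 11*t:
r=29, s=1, t=0
r=11, s=0, t=1
q=2: r=7, s=1, t=-2   [29*(1) + 11*(-2) = 7]
q=1: r=4, s=-1, t=3   [29*(-1) + 11*(3) = 4]
q=1: r=3, s=2, t=-5   [29*(2) + 11*(-5) = 3]
q=1: r=1, s=-3, t=8   [29*(-3) + 11*(8) = 1]
q=3: r=0, s=11, t=-29   [29*(11) + 11*(-29) = 0]
GCD = 1 with t = 8, so 11*(8) ≡ 1 (mod 29)
Inverse = 8 mod 29 = 8
Check: 11 * 8 = 88 ≡ 1 (mod 29)

11^(-1) ≡ 8 (mod 29)


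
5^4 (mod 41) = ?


5^1 mod 41 = 5
5^2 mod 41 = 25
5^3 mod 41 = 2
5^4 mod 41 = 10


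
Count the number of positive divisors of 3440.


3440 = 2^4 × 5^1 × 43^1
d(3440) = (4+1) × (1+1) × (1+1) = 20

20 divisors


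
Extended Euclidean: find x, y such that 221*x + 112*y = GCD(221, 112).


Tabular extended Euclidean (each row: r = 221*s + 112*t):
r=221, s=1, t=0
r=112, s=0, t=1
q=1: r=109, s=1, t=-1   [221*(1) + 112*(-1) = 109]
q=1: r=3, s=-1, t=2   [221*(-1) + 112*(2) = 3]
q=36: r=1, s=37, t=-73   [221*(37) + 112*(-73) = 1]
q=3: r=0, s=-112, t=221   [221*(-112) + 112*(221) = 0]
GCD = 1; from the row with r=1: x=37, y=-73
Check: 221*(37) + 112*(-73) = 8177 - 8176 = 1

GCD = 1, x = 37, y = -73


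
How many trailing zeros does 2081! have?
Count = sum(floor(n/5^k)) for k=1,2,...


floor(2081/5) = 416
floor(2081/25) = 83
floor(2081/125) = 16
floor(2081/625) = 3
Total = 518

518 trailing zeros


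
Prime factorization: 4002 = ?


4002 / 2 = 2001
2001 / 3 = 667
667 / 23 = 29
29 / 29 = 1
4002 = 2 × 3 × 23 × 29


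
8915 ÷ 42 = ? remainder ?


8915 = 42 * 212 + 11
Check: 8904 + 11 = 8915

q = 212, r = 11


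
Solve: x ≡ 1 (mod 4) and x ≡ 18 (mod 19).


M = 4*19 = 76
M1 = M/4 = 19, M2 = M/19 = 4
M1^(-1) mod 4 = 3, M2^(-1) mod 19 = 5
x = 1*19*3 + 18*4*5 = 417
417 mod 76 = 37
Check: 37 mod 4 = 1 ✓, 37 mod 19 = 18 ✓

x ≡ 37 (mod 76)


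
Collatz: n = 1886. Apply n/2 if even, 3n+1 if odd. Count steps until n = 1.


1886 → 943 → 2830 → 1415 → 4246 → 2123 → 6370 → 3185 → 9556 → 4778 → 2389 → 7168 → 3584 → 1792 → 896 → 448 → 224 → 112 → 56 → 28 → 14 → 7 → 22 → 11 → 34 → 17 → 52 → 26 → 13 → 40 → 20 → 10 → 5 → 16 → 8 → 4 → 2 → 1
Total steps = 37

37 steps


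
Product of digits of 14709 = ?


1 × 4 × 7 × 0 × 9 = 0


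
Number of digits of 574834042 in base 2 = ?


574834042 in base 2 = 100010010000110100010101111010
Number of digits = 30

30 digits (base 2)


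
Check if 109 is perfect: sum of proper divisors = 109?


Proper divisors of 109: 1
Sum = 1 = 1

No, 109 is not perfect (1 ≠ 109)


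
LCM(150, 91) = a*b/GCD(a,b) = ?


GCD(150, 91) = 1
LCM = 150*91/1 = 13650/1 = 13650

LCM = 13650


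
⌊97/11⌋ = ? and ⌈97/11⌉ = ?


97/11 = 8.8182
floor = 8
ceil = 9

floor = 8, ceil = 9


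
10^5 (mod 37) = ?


10^1 mod 37 = 10
10^2 mod 37 = 26
10^3 mod 37 = 1
10^4 mod 37 = 10
10^5 mod 37 = 26


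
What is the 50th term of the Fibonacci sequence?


Sequence: 1, 1, 2, 3, 5, 8, 13, 21, 34, 55, 89, 144, 233, 377, 610, 987, 1597, 2584, 4181, 6765, 10946, 17711, 28657, 46368, 75025, 121393, 196418, 317811, 514229, 832040, 1346269, 2178309, 3524578, 5702887, 9227465, 14930352, 24157817, 39088169, 63245986, 102334155, 165580141, 267914296, 433494437, 701408733, 1134903170, 1836311903, 2971215073, 4807526976, 7778742049, 12586269025
F(50) = 12586269025


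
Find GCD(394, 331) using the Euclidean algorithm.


394 = 1 * 331 + 63
331 = 5 * 63 + 16
63 = 3 * 16 + 15
16 = 1 * 15 + 1
15 = 15 * 1 + 0
GCD = 1


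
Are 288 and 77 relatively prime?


Euclidean algorithm:
288 = 3 * 77 + 57
77 = 1 * 57 + 20
57 = 2 * 20 + 17
20 = 1 * 17 + 3
17 = 5 * 3 + 2
3 = 1 * 2 + 1
2 = 2 * 1 + 0
GCD(288, 77) = 1

Yes, coprime (GCD = 1)


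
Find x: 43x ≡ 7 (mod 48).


GCD(43, 48) = 1, unique solution
a^(-1) mod 48 = 19
x = 19 * 7 mod 48 = 37

x ≡ 37 (mod 48)


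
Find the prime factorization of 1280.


1280 / 2 = 640
640 / 2 = 320
320 / 2 = 160
160 / 2 = 80
80 / 2 = 40
40 / 2 = 20
20 / 2 = 10
10 / 2 = 5
5 / 5 = 1
1280 = 2^8 × 5


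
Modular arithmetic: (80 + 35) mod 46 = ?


80 + 35 = 115
115 mod 46 = 23


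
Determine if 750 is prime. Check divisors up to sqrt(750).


750 / 2 = 375 (exact division)
750 is NOT prime.

No, 750 is not prime


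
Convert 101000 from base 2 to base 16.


101000 (base 2) = 40 (decimal)
40 (decimal) = 28 (base 16)


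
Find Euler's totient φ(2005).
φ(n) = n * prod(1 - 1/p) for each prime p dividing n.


2005 = 5 × 401
Prime factors: 5, 401
φ(2005) = 2005 × (1-1/5) × (1-1/401)
= 2005 × 4/5 × 400/401 = 1600

φ(2005) = 1600


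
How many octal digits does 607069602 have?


607069602 in base 8 = 4413622642
Number of digits = 10

10 digits (base 8)


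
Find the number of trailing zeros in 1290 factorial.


floor(1290/5) = 258
floor(1290/25) = 51
floor(1290/125) = 10
floor(1290/625) = 2
Total = 321

321 trailing zeros


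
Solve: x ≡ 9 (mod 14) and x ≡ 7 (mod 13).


M = 14*13 = 182
M1 = M/14 = 13, M2 = M/13 = 14
M1^(-1) mod 14 = 13, M2^(-1) mod 13 = 1
x = 9*13*13 + 7*14*1 = 1619
1619 mod 182 = 163
Check: 163 mod 14 = 9 ✓, 163 mod 13 = 7 ✓

x ≡ 163 (mod 182)


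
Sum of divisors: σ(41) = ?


Divisors of 41: 1, 41
Sum = 1 + 41 = 42

σ(41) = 42


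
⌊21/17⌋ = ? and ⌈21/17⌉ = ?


21/17 = 1.2353
floor = 1
ceil = 2

floor = 1, ceil = 2


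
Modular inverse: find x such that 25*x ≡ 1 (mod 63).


Use the extended Euclidean algorithm on (63, 25); each row r = 63*s + 25*t:
r=63, s=1, t=0
r=25, s=0, t=1
q=2: r=13, s=1, t=-2   [63*(1) + 25*(-2) = 13]
q=1: r=12, s=-1, t=3   [63*(-1) + 25*(3) = 12]
q=1: r=1, s=2, t=-5   [63*(2) + 25*(-5) = 1]
q=12: r=0, s=-25, t=63   [63*(-25) + 25*(63) = 0]
GCD = 1 with t = -5, so 25*(-5) ≡ 1 (mod 63)
Inverse = -5 mod 63 = 58
Check: 25 * 58 = 1450 ≡ 1 (mod 63)

25^(-1) ≡ 58 (mod 63)


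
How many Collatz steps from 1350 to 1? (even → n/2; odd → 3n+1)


1350 → 675 → 2026 → 1013 → 3040 → 1520 → 760 → 380 → 190 → 95 → 286 → 143 → 430 → 215 → 646 → 323 → 970 → 485 → 1456 → 728 → 364 → 182 → 91 → 274 → 137 → 412 → 206 → 103 → 310 → 155 → 466 → 233 → 700 → 350 → 175 → 526 → 263 → 790 → 395 → 1186 → 593 → 1780 → 890 → 445 → 1336 → 668 → 334 → 167 → 502 → 251 → 754 → 377 → 1132 → 566 → 283 → 850 → 425 → 1276 → 638 → 319 → 958 → 479 → 1438 → 719 → 2158 → 1079 → 3238 → 1619 → 4858 → 2429 → 7288 → 3644 → 1822 → 911 → 2734 → 1367 → 4102 → 2051 → 6154 → 3077 → 9232 → 4616 → 2308 → 1154 → 577 → 1732 → 866 → 433 → 1300 → 650 → 325 → 976 → 488 → 244 → 122 → 61 → 184 → 92 → 46 → 23 → 70 → 35 → 106 → 53 → 160 → 80 → 40 → 20 → 10 → 5 → 16 → 8 → 4 → 2 → 1
Total steps = 114

114 steps


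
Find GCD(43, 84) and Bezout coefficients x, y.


Tabular extended Euclidean (each row: r = 43*s + 84*t):
r=43, s=1, t=0
r=84, s=0, t=1
q=0: r=43, s=1, t=0   [43*(1) + 84*(0) = 43]
q=1: r=41, s=-1, t=1   [43*(-1) + 84*(1) = 41]
q=1: r=2, s=2, t=-1   [43*(2) + 84*(-1) = 2]
q=20: r=1, s=-41, t=21   [43*(-41) + 84*(21) = 1]
q=2: r=0, s=84, t=-43   [43*(84) + 84*(-43) = 0]
GCD = 1; from the row with r=1: x=-41, y=21
Check: 43*(-41) + 84*(21) = -1763 + 1764 = 1

GCD = 1, x = -41, y = 21


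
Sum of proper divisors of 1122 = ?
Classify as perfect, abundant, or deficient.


Proper divisors: 1, 2, 3, 6, 11, 17, 22, 33, 34, 51, 66, 102, 187, 374, 561
Sum = 1 + 2 + 3 + 6 + 11 + 17 + 22 + 33 + 34 + 51 + 66 + 102 + 187 + 374 + 561 = 1470
1470 > 1122 → abundant

s(1122) = 1470 (abundant)


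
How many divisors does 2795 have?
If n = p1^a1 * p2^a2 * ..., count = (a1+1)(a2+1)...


2795 = 5^1 × 13^1 × 43^1
d(2795) = (1+1) × (1+1) × (1+1) = 8

8 divisors


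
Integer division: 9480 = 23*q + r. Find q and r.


9480 = 23 * 412 + 4
Check: 9476 + 4 = 9480

q = 412, r = 4


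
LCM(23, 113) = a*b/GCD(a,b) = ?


GCD(23, 113) = 1
LCM = 23*113/1 = 2599/1 = 2599

LCM = 2599


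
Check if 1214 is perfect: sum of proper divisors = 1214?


Proper divisors of 1214: 1, 2, 607
Sum = 1 + 2 + 607 = 610

No, 1214 is not perfect (610 ≠ 1214)


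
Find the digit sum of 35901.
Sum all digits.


3 + 5 + 9 + 0 + 1 = 18


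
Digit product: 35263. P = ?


3 × 5 × 2 × 6 × 3 = 540


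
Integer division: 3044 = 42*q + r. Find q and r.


3044 = 42 * 72 + 20
Check: 3024 + 20 = 3044

q = 72, r = 20


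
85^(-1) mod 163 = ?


Use the extended Euclidean algorithm on (163, 85); each row r = 163*s + 85*t:
r=163, s=1, t=0
r=85, s=0, t=1
q=1: r=78, s=1, t=-1   [163*(1) + 85*(-1) = 78]
q=1: r=7, s=-1, t=2   [163*(-1) + 85*(2) = 7]
q=11: r=1, s=12, t=-23   [163*(12) + 85*(-23) = 1]
q=7: r=0, s=-85, t=163   [163*(-85) + 85*(163) = 0]
GCD = 1 with t = -23, so 85*(-23) ≡ 1 (mod 163)
Inverse = -23 mod 163 = 140
Check: 85 * 140 = 11900 ≡ 1 (mod 163)

85^(-1) ≡ 140 (mod 163)


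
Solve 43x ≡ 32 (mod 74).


GCD(43, 74) = 1, unique solution
a^(-1) mod 74 = 31
x = 31 * 32 mod 74 = 30

x ≡ 30 (mod 74)


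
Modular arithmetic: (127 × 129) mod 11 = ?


127 × 129 = 16383
16383 mod 11 = 4


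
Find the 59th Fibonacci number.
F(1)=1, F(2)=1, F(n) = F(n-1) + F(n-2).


Sequence: 1, 1, 2, 3, 5, 8, 13, 21, 34, 55, 89, 144, 233, 377, 610, 987, 1597, 2584, 4181, 6765, 10946, 17711, 28657, 46368, 75025, 121393, 196418, 317811, 514229, 832040, 1346269, 2178309, 3524578, 5702887, 9227465, 14930352, 24157817, 39088169, 63245986, 102334155, 165580141, 267914296, 433494437, 701408733, 1134903170, 1836311903, 2971215073, 4807526976, 7778742049, 12586269025, 20365011074, 32951280099, 53316291173, 86267571272, 139583862445, 225851433717, 365435296162, 591286729879, 956722026041
F(59) = 956722026041


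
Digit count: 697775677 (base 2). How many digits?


697775677 in base 2 = 101001100101110011011000111101
Number of digits = 30

30 digits (base 2)


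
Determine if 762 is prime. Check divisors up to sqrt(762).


762 / 2 = 381 (exact division)
762 is NOT prime.

No, 762 is not prime


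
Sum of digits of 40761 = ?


4 + 0 + 7 + 6 + 1 = 18


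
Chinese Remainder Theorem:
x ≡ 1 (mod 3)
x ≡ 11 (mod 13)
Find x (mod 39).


M = 3*13 = 39
M1 = M/3 = 13, M2 = M/13 = 3
M1^(-1) mod 3 = 1, M2^(-1) mod 13 = 9
x = 1*13*1 + 11*3*9 = 310
310 mod 39 = 37
Check: 37 mod 3 = 1 ✓, 37 mod 13 = 11 ✓

x ≡ 37 (mod 39)


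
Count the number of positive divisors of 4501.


4501 = 7^1 × 643^1
d(4501) = (1+1) × (1+1) = 4

4 divisors


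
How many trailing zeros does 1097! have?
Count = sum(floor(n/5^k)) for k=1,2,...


floor(1097/5) = 219
floor(1097/25) = 43
floor(1097/125) = 8
floor(1097/625) = 1
Total = 271

271 trailing zeros


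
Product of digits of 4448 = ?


4 × 4 × 4 × 8 = 512


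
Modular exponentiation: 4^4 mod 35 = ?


4^1 mod 35 = 4
4^2 mod 35 = 16
4^3 mod 35 = 29
4^4 mod 35 = 11


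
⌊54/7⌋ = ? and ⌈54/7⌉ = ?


54/7 = 7.7143
floor = 7
ceil = 8

floor = 7, ceil = 8


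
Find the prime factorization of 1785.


1785 / 3 = 595
595 / 5 = 119
119 / 7 = 17
17 / 17 = 1
1785 = 3 × 5 × 7 × 17


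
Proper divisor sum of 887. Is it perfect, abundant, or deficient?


Proper divisors: 1
Sum = 1 = 1
1 < 887 → deficient

s(887) = 1 (deficient)


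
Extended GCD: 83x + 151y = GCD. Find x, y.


Tabular extended Euclidean (each row: r = 83*s + 151*t):
r=83, s=1, t=0
r=151, s=0, t=1
q=0: r=83, s=1, t=0   [83*(1) + 151*(0) = 83]
q=1: r=68, s=-1, t=1   [83*(-1) + 151*(1) = 68]
q=1: r=15, s=2, t=-1   [83*(2) + 151*(-1) = 15]
q=4: r=8, s=-9, t=5   [83*(-9) + 151*(5) = 8]
q=1: r=7, s=11, t=-6   [83*(11) + 151*(-6) = 7]
q=1: r=1, s=-20, t=11   [83*(-20) + 151*(11) = 1]
q=7: r=0, s=151, t=-83   [83*(151) + 151*(-83) = 0]
GCD = 1; from the row with r=1: x=-20, y=11
Check: 83*(-20) + 151*(11) = -1660 + 1661 = 1

GCD = 1, x = -20, y = 11


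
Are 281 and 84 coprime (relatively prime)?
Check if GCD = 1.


Euclidean algorithm:
281 = 3 * 84 + 29
84 = 2 * 29 + 26
29 = 1 * 26 + 3
26 = 8 * 3 + 2
3 = 1 * 2 + 1
2 = 2 * 1 + 0
GCD(281, 84) = 1

Yes, coprime (GCD = 1)


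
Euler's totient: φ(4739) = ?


4739 = 7 × 677
Prime factors: 7, 677
φ(4739) = 4739 × (1-1/7) × (1-1/677)
= 4739 × 6/7 × 676/677 = 4056

φ(4739) = 4056


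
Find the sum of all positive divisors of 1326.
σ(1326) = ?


Divisors of 1326: 1, 2, 3, 6, 13, 17, 26, 34, 39, 51, 78, 102, 221, 442, 663, 1326
Sum = 1 + 2 + 3 + 6 + 13 + 17 + 26 + 34 + 39 + 51 + 78 + 102 + 221 + 442 + 663 + 1326 = 3024

σ(1326) = 3024


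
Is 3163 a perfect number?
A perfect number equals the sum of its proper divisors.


Proper divisors of 3163: 1
Sum = 1 = 1

No, 3163 is not perfect (1 ≠ 3163)


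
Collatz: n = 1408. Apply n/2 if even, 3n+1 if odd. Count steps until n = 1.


1408 → 704 → 352 → 176 → 88 → 44 → 22 → 11 → 34 → 17 → 52 → 26 → 13 → 40 → 20 → 10 → 5 → 16 → 8 → 4 → 2 → 1
Total steps = 21

21 steps


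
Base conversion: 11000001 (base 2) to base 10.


11000001 (base 2) = 193 (decimal)
193 (decimal) = 193 (base 10)


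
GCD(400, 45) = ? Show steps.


400 = 8 * 45 + 40
45 = 1 * 40 + 5
40 = 8 * 5 + 0
GCD = 5


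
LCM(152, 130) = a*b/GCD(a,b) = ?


GCD(152, 130) = 2
LCM = 152*130/2 = 19760/2 = 9880

LCM = 9880


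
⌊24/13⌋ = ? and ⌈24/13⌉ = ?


24/13 = 1.8462
floor = 1
ceil = 2

floor = 1, ceil = 2


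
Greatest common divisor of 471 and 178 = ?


471 = 2 * 178 + 115
178 = 1 * 115 + 63
115 = 1 * 63 + 52
63 = 1 * 52 + 11
52 = 4 * 11 + 8
11 = 1 * 8 + 3
8 = 2 * 3 + 2
3 = 1 * 2 + 1
2 = 2 * 1 + 0
GCD = 1


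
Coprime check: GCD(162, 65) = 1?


Euclidean algorithm:
162 = 2 * 65 + 32
65 = 2 * 32 + 1
32 = 32 * 1 + 0
GCD(162, 65) = 1

Yes, coprime (GCD = 1)


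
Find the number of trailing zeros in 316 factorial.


floor(316/5) = 63
floor(316/25) = 12
floor(316/125) = 2
Total = 77

77 trailing zeros


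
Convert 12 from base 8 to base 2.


12 (base 8) = 10 (decimal)
10 (decimal) = 1010 (base 2)


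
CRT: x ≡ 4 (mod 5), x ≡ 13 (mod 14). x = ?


M = 5*14 = 70
M1 = M/5 = 14, M2 = M/14 = 5
M1^(-1) mod 5 = 4, M2^(-1) mod 14 = 3
x = 4*14*4 + 13*5*3 = 419
419 mod 70 = 69
Check: 69 mod 5 = 4 ✓, 69 mod 14 = 13 ✓

x ≡ 69 (mod 70)


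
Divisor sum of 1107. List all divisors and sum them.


Divisors of 1107: 1, 3, 9, 27, 41, 123, 369, 1107
Sum = 1 + 3 + 9 + 27 + 41 + 123 + 369 + 1107 = 1680

σ(1107) = 1680


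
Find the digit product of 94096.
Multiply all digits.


9 × 4 × 0 × 9 × 6 = 0


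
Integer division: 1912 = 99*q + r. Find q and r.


1912 = 99 * 19 + 31
Check: 1881 + 31 = 1912

q = 19, r = 31


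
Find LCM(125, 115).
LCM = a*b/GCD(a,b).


GCD(125, 115) = 5
LCM = 125*115/5 = 14375/5 = 2875

LCM = 2875


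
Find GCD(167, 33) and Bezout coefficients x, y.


Tabular extended Euclidean (each row: r = 167*s + 33*t):
r=167, s=1, t=0
r=33, s=0, t=1
q=5: r=2, s=1, t=-5   [167*(1) + 33*(-5) = 2]
q=16: r=1, s=-16, t=81   [167*(-16) + 33*(81) = 1]
q=2: r=0, s=33, t=-167   [167*(33) + 33*(-167) = 0]
GCD = 1; from the row with r=1: x=-16, y=81
Check: 167*(-16) + 33*(81) = -2672 + 2673 = 1

GCD = 1, x = -16, y = 81


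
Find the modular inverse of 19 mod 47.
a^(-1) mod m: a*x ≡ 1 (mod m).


Use the extended Euclidean algorithm on (47, 19); each row r = 47*s + 19*t:
r=47, s=1, t=0
r=19, s=0, t=1
q=2: r=9, s=1, t=-2   [47*(1) + 19*(-2) = 9]
q=2: r=1, s=-2, t=5   [47*(-2) + 19*(5) = 1]
q=9: r=0, s=19, t=-47   [47*(19) + 19*(-47) = 0]
GCD = 1 with t = 5, so 19*(5) ≡ 1 (mod 47)
Inverse = 5 mod 47 = 5
Check: 19 * 5 = 95 ≡ 1 (mod 47)

19^(-1) ≡ 5 (mod 47)


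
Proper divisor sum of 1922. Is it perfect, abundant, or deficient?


Proper divisors: 1, 2, 31, 62, 961
Sum = 1 + 2 + 31 + 62 + 961 = 1057
1057 < 1922 → deficient

s(1922) = 1057 (deficient)


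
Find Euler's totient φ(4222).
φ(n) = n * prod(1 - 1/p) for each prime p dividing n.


4222 = 2 × 2111
Prime factors: 2, 2111
φ(4222) = 4222 × (1-1/2) × (1-1/2111)
= 4222 × 1/2 × 2110/2111 = 2110

φ(4222) = 2110


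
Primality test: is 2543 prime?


Check divisors up to sqrt(2543) = 50.4282
No divisors found.
2543 is prime.

Yes, 2543 is prime


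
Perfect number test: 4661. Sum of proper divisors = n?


Proper divisors of 4661: 1, 59, 79
Sum = 1 + 59 + 79 = 139

No, 4661 is not perfect (139 ≠ 4661)


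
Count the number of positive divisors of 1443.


1443 = 3^1 × 13^1 × 37^1
d(1443) = (1+1) × (1+1) × (1+1) = 8

8 divisors


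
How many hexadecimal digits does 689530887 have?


689530887 in base 16 = 29196807
Number of digits = 8

8 digits (base 16)


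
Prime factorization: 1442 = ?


1442 / 2 = 721
721 / 7 = 103
103 / 103 = 1
1442 = 2 × 7 × 103


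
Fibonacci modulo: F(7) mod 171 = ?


F(k) mod 171 for k=1..7:
1, 1, 2, 3, 5, 8, 13
F(7) mod 171 = 13


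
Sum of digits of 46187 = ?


4 + 6 + 1 + 8 + 7 = 26


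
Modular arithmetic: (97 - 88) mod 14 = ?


97 - 88 = 9
9 mod 14 = 9


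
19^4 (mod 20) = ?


19^1 mod 20 = 19
19^2 mod 20 = 1
19^3 mod 20 = 19
19^4 mod 20 = 1


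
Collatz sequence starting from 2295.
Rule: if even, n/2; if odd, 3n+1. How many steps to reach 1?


2295 → 6886 → 3443 → 10330 → 5165 → 15496 → 7748 → 3874 → 1937 → 5812 → 2906 → 1453 → 4360 → 2180 → 1090 → 545 → 1636 → 818 → 409 → 1228 → 614 → 307 → 922 → 461 → 1384 → 692 → 346 → 173 → 520 → 260 → 130 → 65 → 196 → 98 → 49 → 148 → 74 → 37 → 112 → 56 → 28 → 14 → 7 → 22 → 11 → 34 → 17 → 52 → 26 → 13 → 40 → 20 → 10 → 5 → 16 → 8 → 4 → 2 → 1
Total steps = 58

58 steps


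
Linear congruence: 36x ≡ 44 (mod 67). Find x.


GCD(36, 67) = 1, unique solution
a^(-1) mod 67 = 54
x = 54 * 44 mod 67 = 31

x ≡ 31 (mod 67)


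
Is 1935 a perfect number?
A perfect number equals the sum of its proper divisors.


Proper divisors of 1935: 1, 3, 5, 9, 15, 43, 45, 129, 215, 387, 645
Sum = 1 + 3 + 5 + 9 + 15 + 43 + 45 + 129 + 215 + 387 + 645 = 1497

No, 1935 is not perfect (1497 ≠ 1935)


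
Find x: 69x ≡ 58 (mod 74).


GCD(69, 74) = 1, unique solution
a^(-1) mod 74 = 59
x = 59 * 58 mod 74 = 18

x ≡ 18 (mod 74)


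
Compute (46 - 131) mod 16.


46 - 131 = -85
-85 mod 16 = 11


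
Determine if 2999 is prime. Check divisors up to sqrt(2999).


Check divisors up to sqrt(2999) = 54.7631
No divisors found.
2999 is prime.

Yes, 2999 is prime


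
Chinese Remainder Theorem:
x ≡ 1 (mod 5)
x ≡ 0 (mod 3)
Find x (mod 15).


M = 5*3 = 15
M1 = M/5 = 3, M2 = M/3 = 5
M1^(-1) mod 5 = 2, M2^(-1) mod 3 = 2
x = 1*3*2 + 0*5*2 = 6
6 mod 15 = 6
Check: 6 mod 5 = 1 ✓, 6 mod 3 = 0 ✓

x ≡ 6 (mod 15)


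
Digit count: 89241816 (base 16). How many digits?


89241816 in base 16 = 551B8D8
Number of digits = 7

7 digits (base 16)


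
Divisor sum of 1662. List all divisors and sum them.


Divisors of 1662: 1, 2, 3, 6, 277, 554, 831, 1662
Sum = 1 + 2 + 3 + 6 + 277 + 554 + 831 + 1662 = 3336

σ(1662) = 3336


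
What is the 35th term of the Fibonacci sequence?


Sequence: 1, 1, 2, 3, 5, 8, 13, 21, 34, 55, 89, 144, 233, 377, 610, 987, 1597, 2584, 4181, 6765, 10946, 17711, 28657, 46368, 75025, 121393, 196418, 317811, 514229, 832040, 1346269, 2178309, 3524578, 5702887, 9227465
F(35) = 9227465


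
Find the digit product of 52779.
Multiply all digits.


5 × 2 × 7 × 7 × 9 = 4410


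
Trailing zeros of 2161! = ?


floor(2161/5) = 432
floor(2161/25) = 86
floor(2161/125) = 17
floor(2161/625) = 3
Total = 538

538 trailing zeros


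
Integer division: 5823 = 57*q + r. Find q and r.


5823 = 57 * 102 + 9
Check: 5814 + 9 = 5823

q = 102, r = 9


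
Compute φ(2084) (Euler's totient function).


2084 = 2^2 × 521
Prime factors: 2, 521
φ(2084) = 2084 × (1-1/2) × (1-1/521)
= 2084 × 1/2 × 520/521 = 1040

φ(2084) = 1040


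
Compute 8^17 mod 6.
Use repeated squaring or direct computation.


8^1 mod 6 = 2
8^2 mod 6 = 4
8^3 mod 6 = 2
8^4 mod 6 = 4
8^5 mod 6 = 2
8^6 mod 6 = 4
8^7 mod 6 = 2
8^8 mod 6 = 4
8^9 mod 6 = 2
8^10 mod 6 = 4
8^11 mod 6 = 2
8^12 mod 6 = 4
8^13 mod 6 = 2
8^14 mod 6 = 4
8^15 mod 6 = 2
8^16 mod 6 = 4
8^17 mod 6 = 2


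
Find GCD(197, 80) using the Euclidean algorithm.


197 = 2 * 80 + 37
80 = 2 * 37 + 6
37 = 6 * 6 + 1
6 = 6 * 1 + 0
GCD = 1


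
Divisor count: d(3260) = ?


3260 = 2^2 × 5^1 × 163^1
d(3260) = (2+1) × (1+1) × (1+1) = 12

12 divisors


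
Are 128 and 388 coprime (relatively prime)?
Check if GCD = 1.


Euclidean algorithm:
388 = 3 * 128 + 4
128 = 32 * 4 + 0
GCD(128, 388) = 4

No, not coprime (GCD = 4)


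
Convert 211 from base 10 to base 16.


211 (base 10) = 211 (decimal)
211 (decimal) = D3 (base 16)


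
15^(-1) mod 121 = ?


Use the extended Euclidean algorithm on (121, 15); each row r = 121*s + 15*t:
r=121, s=1, t=0
r=15, s=0, t=1
q=8: r=1, s=1, t=-8   [121*(1) + 15*(-8) = 1]
q=15: r=0, s=-15, t=121   [121*(-15) + 15*(121) = 0]
GCD = 1 with t = -8, so 15*(-8) ≡ 1 (mod 121)
Inverse = -8 mod 121 = 113
Check: 15 * 113 = 1695 ≡ 1 (mod 121)

15^(-1) ≡ 113 (mod 121)


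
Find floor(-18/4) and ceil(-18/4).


-18/4 = -4.5000
floor = -5
ceil = -4

floor = -5, ceil = -4


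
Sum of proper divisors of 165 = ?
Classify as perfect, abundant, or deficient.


Proper divisors: 1, 3, 5, 11, 15, 33, 55
Sum = 1 + 3 + 5 + 11 + 15 + 33 + 55 = 123
123 < 165 → deficient

s(165) = 123 (deficient)


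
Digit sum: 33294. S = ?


3 + 3 + 2 + 9 + 4 = 21


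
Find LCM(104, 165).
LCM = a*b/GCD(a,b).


GCD(104, 165) = 1
LCM = 104*165/1 = 17160/1 = 17160

LCM = 17160


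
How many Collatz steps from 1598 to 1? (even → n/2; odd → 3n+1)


1598 → 799 → 2398 → 1199 → 3598 → 1799 → 5398 → 2699 → 8098 → 4049 → 12148 → 6074 → 3037 → 9112 → 4556 → 2278 → 1139 → 3418 → 1709 → 5128 → 2564 → 1282 → 641 → 1924 → 962 → 481 → 1444 → 722 → 361 → 1084 → 542 → 271 → 814 → 407 → 1222 → 611 → 1834 → 917 → 2752 → 1376 → 688 → 344 → 172 → 86 → 43 → 130 → 65 → 196 → 98 → 49 → 148 → 74 → 37 → 112 → 56 → 28 → 14 → 7 → 22 → 11 → 34 → 17 → 52 → 26 → 13 → 40 → 20 → 10 → 5 → 16 → 8 → 4 → 2 → 1
Total steps = 73

73 steps


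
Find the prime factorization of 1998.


1998 / 2 = 999
999 / 3 = 333
333 / 3 = 111
111 / 3 = 37
37 / 37 = 1
1998 = 2 × 3^3 × 37


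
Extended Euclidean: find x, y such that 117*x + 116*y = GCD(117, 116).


Tabular extended Euclidean (each row: r = 117*s + 116*t):
r=117, s=1, t=0
r=116, s=0, t=1
q=1: r=1, s=1, t=-1   [117*(1) + 116*(-1) = 1]
q=116: r=0, s=-116, t=117   [117*(-116) + 116*(117) = 0]
GCD = 1; from the row with r=1: x=1, y=-1
Check: 117*(1) + 116*(-1) = 117 - 116 = 1

GCD = 1, x = 1, y = -1


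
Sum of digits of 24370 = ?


2 + 4 + 3 + 7 + 0 = 16


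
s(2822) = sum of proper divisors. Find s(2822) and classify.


Proper divisors: 1, 2, 17, 34, 83, 166, 1411
Sum = 1 + 2 + 17 + 34 + 83 + 166 + 1411 = 1714
1714 < 2822 → deficient

s(2822) = 1714 (deficient)


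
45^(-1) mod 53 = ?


Use the extended Euclidean algorithm on (53, 45); each row r = 53*s + 45*t:
r=53, s=1, t=0
r=45, s=0, t=1
q=1: r=8, s=1, t=-1   [53*(1) + 45*(-1) = 8]
q=5: r=5, s=-5, t=6   [53*(-5) + 45*(6) = 5]
q=1: r=3, s=6, t=-7   [53*(6) + 45*(-7) = 3]
q=1: r=2, s=-11, t=13   [53*(-11) + 45*(13) = 2]
q=1: r=1, s=17, t=-20   [53*(17) + 45*(-20) = 1]
q=2: r=0, s=-45, t=53   [53*(-45) + 45*(53) = 0]
GCD = 1 with t = -20, so 45*(-20) ≡ 1 (mod 53)
Inverse = -20 mod 53 = 33
Check: 45 * 33 = 1485 ≡ 1 (mod 53)

45^(-1) ≡ 33 (mod 53)


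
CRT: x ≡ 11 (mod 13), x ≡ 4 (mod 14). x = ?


M = 13*14 = 182
M1 = M/13 = 14, M2 = M/14 = 13
M1^(-1) mod 13 = 1, M2^(-1) mod 14 = 13
x = 11*14*1 + 4*13*13 = 830
830 mod 182 = 102
Check: 102 mod 13 = 11 ✓, 102 mod 14 = 4 ✓

x ≡ 102 (mod 182)


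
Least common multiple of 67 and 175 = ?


GCD(67, 175) = 1
LCM = 67*175/1 = 11725/1 = 11725

LCM = 11725


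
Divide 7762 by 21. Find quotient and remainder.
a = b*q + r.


7762 = 21 * 369 + 13
Check: 7749 + 13 = 7762

q = 369, r = 13


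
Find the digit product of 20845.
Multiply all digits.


2 × 0 × 8 × 4 × 5 = 0


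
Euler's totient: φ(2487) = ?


2487 = 3 × 829
Prime factors: 3, 829
φ(2487) = 2487 × (1-1/3) × (1-1/829)
= 2487 × 2/3 × 828/829 = 1656

φ(2487) = 1656


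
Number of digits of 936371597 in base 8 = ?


936371597 in base 8 = 6763762615
Number of digits = 10

10 digits (base 8)


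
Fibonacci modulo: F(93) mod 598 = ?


F(k) mod 598 for k=1..93:
1, 1, 2, 3, 5, 8, 13, 21, 34, 55, 89, 144, 233, 377, 12, 389, 401, 192, 593, 187, 182, 369, 551, 322, 275, 597, 274, 273, 547, 222, 171, 393, 564, 359, 325, 86, 411, 497, 310, 209, 519, 130, 51, 181, 232, 413, 47, 460, 507, 369, 278, 49, 327, 376, 105, 481, 586, 469, 457, 328, 187, 515, 104, 21, 125, 146, 271, 417, 90, 507, 597, 506, 505, 413, 320, 135, 455, 590, 447, 439, 288, 129, 417, 546, 365, 313, 80, 393, 473, 268, 143, 411, 554
F(93) mod 598 = 554


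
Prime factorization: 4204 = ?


4204 / 2 = 2102
2102 / 2 = 1051
1051 / 1051 = 1
4204 = 2^2 × 1051


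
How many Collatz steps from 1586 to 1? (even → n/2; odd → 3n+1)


1586 → 793 → 2380 → 1190 → 595 → 1786 → 893 → 2680 → 1340 → 670 → 335 → 1006 → 503 → 1510 → 755 → 2266 → 1133 → 3400 → 1700 → 850 → 425 → 1276 → 638 → 319 → 958 → 479 → 1438 → 719 → 2158 → 1079 → 3238 → 1619 → 4858 → 2429 → 7288 → 3644 → 1822 → 911 → 2734 → 1367 → 4102 → 2051 → 6154 → 3077 → 9232 → 4616 → 2308 → 1154 → 577 → 1732 → 866 → 433 → 1300 → 650 → 325 → 976 → 488 → 244 → 122 → 61 → 184 → 92 → 46 → 23 → 70 → 35 → 106 → 53 → 160 → 80 → 40 → 20 → 10 → 5 → 16 → 8 → 4 → 2 → 1
Total steps = 78

78 steps


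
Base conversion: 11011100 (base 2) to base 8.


11011100 (base 2) = 220 (decimal)
220 (decimal) = 334 (base 8)


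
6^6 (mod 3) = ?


6^1 mod 3 = 0
6^2 mod 3 = 0
6^3 mod 3 = 0
6^4 mod 3 = 0
6^5 mod 3 = 0
6^6 mod 3 = 0


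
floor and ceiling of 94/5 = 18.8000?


94/5 = 18.8000
floor = 18
ceil = 19

floor = 18, ceil = 19


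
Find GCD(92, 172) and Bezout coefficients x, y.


Tabular extended Euclidean (each row: r = 92*s + 172*t):
r=92, s=1, t=0
r=172, s=0, t=1
q=0: r=92, s=1, t=0   [92*(1) + 172*(0) = 92]
q=1: r=80, s=-1, t=1   [92*(-1) + 172*(1) = 80]
q=1: r=12, s=2, t=-1   [92*(2) + 172*(-1) = 12]
q=6: r=8, s=-13, t=7   [92*(-13) + 172*(7) = 8]
q=1: r=4, s=15, t=-8   [92*(15) + 172*(-8) = 4]
q=2: r=0, s=-43, t=23   [92*(-43) + 172*(23) = 0]
GCD = 4; from the row with r=4: x=15, y=-8
Check: 92*(15) + 172*(-8) = 1380 - 1376 = 4

GCD = 4, x = 15, y = -8


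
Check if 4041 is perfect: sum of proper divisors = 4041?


Proper divisors of 4041: 1, 3, 9, 449, 1347
Sum = 1 + 3 + 9 + 449 + 1347 = 1809

No, 4041 is not perfect (1809 ≠ 4041)


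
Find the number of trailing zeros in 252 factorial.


floor(252/5) = 50
floor(252/25) = 10
floor(252/125) = 2
Total = 62

62 trailing zeros


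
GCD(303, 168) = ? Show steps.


303 = 1 * 168 + 135
168 = 1 * 135 + 33
135 = 4 * 33 + 3
33 = 11 * 3 + 0
GCD = 3


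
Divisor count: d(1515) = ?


1515 = 3^1 × 5^1 × 101^1
d(1515) = (1+1) × (1+1) × (1+1) = 8

8 divisors


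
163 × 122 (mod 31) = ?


163 × 122 = 19886
19886 mod 31 = 15


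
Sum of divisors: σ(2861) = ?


Divisors of 2861: 1, 2861
Sum = 1 + 2861 = 2862

σ(2861) = 2862


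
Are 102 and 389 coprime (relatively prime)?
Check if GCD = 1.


Euclidean algorithm:
389 = 3 * 102 + 83
102 = 1 * 83 + 19
83 = 4 * 19 + 7
19 = 2 * 7 + 5
7 = 1 * 5 + 2
5 = 2 * 2 + 1
2 = 2 * 1 + 0
GCD(102, 389) = 1

Yes, coprime (GCD = 1)


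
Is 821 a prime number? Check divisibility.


Check divisors up to sqrt(821) = 28.6531
No divisors found.
821 is prime.

Yes, 821 is prime


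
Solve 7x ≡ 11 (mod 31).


GCD(7, 31) = 1, unique solution
a^(-1) mod 31 = 9
x = 9 * 11 mod 31 = 6

x ≡ 6 (mod 31)


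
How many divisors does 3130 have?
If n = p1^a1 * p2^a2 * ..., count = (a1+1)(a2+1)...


3130 = 2^1 × 5^1 × 313^1
d(3130) = (1+1) × (1+1) × (1+1) = 8

8 divisors


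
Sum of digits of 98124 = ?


9 + 8 + 1 + 2 + 4 = 24


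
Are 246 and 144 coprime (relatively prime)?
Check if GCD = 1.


Euclidean algorithm:
246 = 1 * 144 + 102
144 = 1 * 102 + 42
102 = 2 * 42 + 18
42 = 2 * 18 + 6
18 = 3 * 6 + 0
GCD(246, 144) = 6

No, not coprime (GCD = 6)


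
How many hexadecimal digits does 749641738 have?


749641738 in base 16 = 2CAEA00A
Number of digits = 8

8 digits (base 16)


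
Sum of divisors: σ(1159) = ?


Divisors of 1159: 1, 19, 61, 1159
Sum = 1 + 19 + 61 + 1159 = 1240

σ(1159) = 1240


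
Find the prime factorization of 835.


835 / 5 = 167
167 / 167 = 1
835 = 5 × 167


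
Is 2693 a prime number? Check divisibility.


Check divisors up to sqrt(2693) = 51.8941
No divisors found.
2693 is prime.

Yes, 2693 is prime


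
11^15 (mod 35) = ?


11^1 mod 35 = 11
11^2 mod 35 = 16
11^3 mod 35 = 1
11^4 mod 35 = 11
11^5 mod 35 = 16
11^6 mod 35 = 1
11^7 mod 35 = 11
11^8 mod 35 = 16
11^9 mod 35 = 1
11^10 mod 35 = 11
11^11 mod 35 = 16
11^12 mod 35 = 1
11^13 mod 35 = 11
11^14 mod 35 = 16
11^15 mod 35 = 1


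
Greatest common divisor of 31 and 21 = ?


31 = 1 * 21 + 10
21 = 2 * 10 + 1
10 = 10 * 1 + 0
GCD = 1


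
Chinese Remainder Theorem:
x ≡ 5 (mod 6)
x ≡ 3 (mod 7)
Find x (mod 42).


M = 6*7 = 42
M1 = M/6 = 7, M2 = M/7 = 6
M1^(-1) mod 6 = 1, M2^(-1) mod 7 = 6
x = 5*7*1 + 3*6*6 = 143
143 mod 42 = 17
Check: 17 mod 6 = 5 ✓, 17 mod 7 = 3 ✓

x ≡ 17 (mod 42)


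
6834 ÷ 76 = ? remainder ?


6834 = 76 * 89 + 70
Check: 6764 + 70 = 6834

q = 89, r = 70


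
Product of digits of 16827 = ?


1 × 6 × 8 × 2 × 7 = 672


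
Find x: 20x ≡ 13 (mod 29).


GCD(20, 29) = 1, unique solution
a^(-1) mod 29 = 16
x = 16 * 13 mod 29 = 5

x ≡ 5 (mod 29)


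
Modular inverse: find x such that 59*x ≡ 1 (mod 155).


Use the extended Euclidean algorithm on (155, 59); each row r = 155*s + 59*t:
r=155, s=1, t=0
r=59, s=0, t=1
q=2: r=37, s=1, t=-2   [155*(1) + 59*(-2) = 37]
q=1: r=22, s=-1, t=3   [155*(-1) + 59*(3) = 22]
q=1: r=15, s=2, t=-5   [155*(2) + 59*(-5) = 15]
q=1: r=7, s=-3, t=8   [155*(-3) + 59*(8) = 7]
q=2: r=1, s=8, t=-21   [155*(8) + 59*(-21) = 1]
q=7: r=0, s=-59, t=155   [155*(-59) + 59*(155) = 0]
GCD = 1 with t = -21, so 59*(-21) ≡ 1 (mod 155)
Inverse = -21 mod 155 = 134
Check: 59 * 134 = 7906 ≡ 1 (mod 155)

59^(-1) ≡ 134 (mod 155)


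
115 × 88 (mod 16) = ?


115 × 88 = 10120
10120 mod 16 = 8


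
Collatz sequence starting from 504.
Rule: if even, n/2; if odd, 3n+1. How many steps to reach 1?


504 → 252 → 126 → 63 → 190 → 95 → 286 → 143 → 430 → 215 → 646 → 323 → 970 → 485 → 1456 → 728 → 364 → 182 → 91 → 274 → 137 → 412 → 206 → 103 → 310 → 155 → 466 → 233 → 700 → 350 → 175 → 526 → 263 → 790 → 395 → 1186 → 593 → 1780 → 890 → 445 → 1336 → 668 → 334 → 167 → 502 → 251 → 754 → 377 → 1132 → 566 → 283 → 850 → 425 → 1276 → 638 → 319 → 958 → 479 → 1438 → 719 → 2158 → 1079 → 3238 → 1619 → 4858 → 2429 → 7288 → 3644 → 1822 → 911 → 2734 → 1367 → 4102 → 2051 → 6154 → 3077 → 9232 → 4616 → 2308 → 1154 → 577 → 1732 → 866 → 433 → 1300 → 650 → 325 → 976 → 488 → 244 → 122 → 61 → 184 → 92 → 46 → 23 → 70 → 35 → 106 → 53 → 160 → 80 → 40 → 20 → 10 → 5 → 16 → 8 → 4 → 2 → 1
Total steps = 110

110 steps


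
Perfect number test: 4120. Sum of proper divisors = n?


Proper divisors of 4120: 1, 2, 4, 5, 8, 10, 20, 40, 103, 206, 412, 515, 824, 1030, 2060
Sum = 1 + 2 + 4 + 5 + 8 + 10 + 20 + 40 + 103 + 206 + 412 + 515 + 824 + 1030 + 2060 = 5240

No, 4120 is not perfect (5240 ≠ 4120)


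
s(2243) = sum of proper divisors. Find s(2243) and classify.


Proper divisors: 1
Sum = 1 = 1
1 < 2243 → deficient

s(2243) = 1 (deficient)


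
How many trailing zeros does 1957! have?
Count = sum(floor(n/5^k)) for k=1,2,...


floor(1957/5) = 391
floor(1957/25) = 78
floor(1957/125) = 15
floor(1957/625) = 3
Total = 487

487 trailing zeros


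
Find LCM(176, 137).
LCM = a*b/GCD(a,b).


GCD(176, 137) = 1
LCM = 176*137/1 = 24112/1 = 24112

LCM = 24112


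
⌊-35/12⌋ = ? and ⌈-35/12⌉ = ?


-35/12 = -2.9167
floor = -3
ceil = -2

floor = -3, ceil = -2


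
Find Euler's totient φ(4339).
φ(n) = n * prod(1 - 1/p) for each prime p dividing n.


4339 = 4339
Prime factors: 4339
φ(4339) = 4339 × (1-1/4339)
= 4339 × 4338/4339 = 4338

φ(4339) = 4338


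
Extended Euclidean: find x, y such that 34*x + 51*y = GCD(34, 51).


Tabular extended Euclidean (each row: r = 34*s + 51*t):
r=34, s=1, t=0
r=51, s=0, t=1
q=0: r=34, s=1, t=0   [34*(1) + 51*(0) = 34]
q=1: r=17, s=-1, t=1   [34*(-1) + 51*(1) = 17]
q=2: r=0, s=3, t=-2   [34*(3) + 51*(-2) = 0]
GCD = 17; from the row with r=17: x=-1, y=1
Check: 34*(-1) + 51*(1) = -34 + 51 = 17

GCD = 17, x = -1, y = 1


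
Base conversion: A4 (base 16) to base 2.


A4 (base 16) = 164 (decimal)
164 (decimal) = 10100100 (base 2)


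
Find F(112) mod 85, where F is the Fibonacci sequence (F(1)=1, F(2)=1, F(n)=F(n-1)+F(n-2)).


F(k) mod 85 for k=1..112:
1, 1, 2, 3, 5, 8, 13, 21, 34, 55, 4, 59, 63, 37, 15, 52, 67, 34, 16, 50, 66, 31, 12, 43, 55, 13, 68, 81, 64, 60, 39, 14, 53, 67, 35, 17, 52, 69, 36, 20, 56, 76, 47, 38, 0, 38, 38, 76, 29, 20, 49, 69, 33, 17, 50, 67, 32, 14, 46, 60, 21, 81, 17, 13, 30, 43, 73, 31, 19, 50, 69, 34, 18, 52, 70, 37, 22, 59, 81, 55, 51, 21, 72, 8, 80, 3, 83, 1, 84, 0, 84, 84, 83, 82, 80, 77, 72, 64, 51, 30, 81, 26, 22, 48, 70, 33, 18, 51, 69, 35, 19, 54
F(112) mod 85 = 54


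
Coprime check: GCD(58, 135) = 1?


Euclidean algorithm:
135 = 2 * 58 + 19
58 = 3 * 19 + 1
19 = 19 * 1 + 0
GCD(58, 135) = 1

Yes, coprime (GCD = 1)


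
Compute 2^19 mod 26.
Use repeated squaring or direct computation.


2^1 mod 26 = 2
2^2 mod 26 = 4
2^3 mod 26 = 8
2^4 mod 26 = 16
2^5 mod 26 = 6
2^6 mod 26 = 12
2^7 mod 26 = 24
2^8 mod 26 = 22
2^9 mod 26 = 18
2^10 mod 26 = 10
2^11 mod 26 = 20
2^12 mod 26 = 14
2^13 mod 26 = 2
2^14 mod 26 = 4
2^15 mod 26 = 8
2^16 mod 26 = 16
2^17 mod 26 = 6
2^18 mod 26 = 12
2^19 mod 26 = 24


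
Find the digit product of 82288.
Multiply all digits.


8 × 2 × 2 × 8 × 8 = 2048


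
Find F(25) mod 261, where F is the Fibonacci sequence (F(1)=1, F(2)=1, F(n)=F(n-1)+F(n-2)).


F(k) mod 261 for k=1..25:
1, 1, 2, 3, 5, 8, 13, 21, 34, 55, 89, 144, 233, 116, 88, 204, 31, 235, 5, 240, 245, 224, 208, 171, 118
F(25) mod 261 = 118


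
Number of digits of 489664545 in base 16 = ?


489664545 in base 16 = 1D2FB021
Number of digits = 8

8 digits (base 16)


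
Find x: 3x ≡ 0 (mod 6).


GCD(3, 6) = 3 divides 0
Divide: 1x ≡ 0 (mod 2)
x ≡ 0 (mod 2)
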